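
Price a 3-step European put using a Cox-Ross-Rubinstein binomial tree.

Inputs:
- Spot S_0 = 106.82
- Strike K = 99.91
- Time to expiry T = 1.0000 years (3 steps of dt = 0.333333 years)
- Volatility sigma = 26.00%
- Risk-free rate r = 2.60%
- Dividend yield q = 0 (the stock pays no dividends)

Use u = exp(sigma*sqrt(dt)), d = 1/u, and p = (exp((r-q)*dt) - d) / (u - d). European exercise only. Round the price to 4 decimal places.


dt = T/N = 0.333333
u = exp(sigma*sqrt(dt)) = 1.161963; d = 1/u = 0.860612
p = (exp((r-q)*dt) - d) / (u - d) = 0.491427
Discount per step: exp(-r*dt) = 0.991371
Stock lattice S(k, i) with i counting down-moves:
  k=0: S(0,0) = 106.8200
  k=1: S(1,0) = 124.1209; S(1,1) = 91.9306
  k=2: S(2,0) = 144.2240; S(2,1) = 106.8200; S(2,2) = 79.1166
  k=3: S(3,0) = 167.5829; S(3,1) = 124.1209; S(3,2) = 91.9306; S(3,3) = 68.0887
Terminal payoffs V(N, i) = max(K - S_T, 0):
  V(3,0) = 0.000000; V(3,1) = 0.000000; V(3,2) = 7.979385; V(3,3) = 31.821252
Backward induction: V(k, i) = exp(-r*dt) * [p * V(k+1, i) + (1-p) * V(k+1, i+1)].
  V(2,0) = exp(-r*dt) * [p*0.000000 + (1-p)*0.000000] = 0.000000
  V(2,1) = exp(-r*dt) * [p*0.000000 + (1-p)*7.979385] = 4.023082
  V(2,2) = exp(-r*dt) * [p*7.979385 + (1-p)*31.821252] = 19.931229
  V(1,0) = exp(-r*dt) * [p*0.000000 + (1-p)*4.023082] = 2.028376
  V(1,1) = exp(-r*dt) * [p*4.023082 + (1-p)*19.931229] = 12.009007
  V(0,0) = exp(-r*dt) * [p*2.028376 + (1-p)*12.009007] = 7.042952

Answer: Price = V(0,0) = 7.0430


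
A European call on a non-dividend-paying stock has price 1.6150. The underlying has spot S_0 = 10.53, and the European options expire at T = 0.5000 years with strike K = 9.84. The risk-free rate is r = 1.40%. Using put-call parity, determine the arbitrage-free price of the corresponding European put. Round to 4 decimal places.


Put-call parity: C - P = S_0 * exp(-qT) - K * exp(-rT).
S_0 * exp(-qT) = 10.5300 * 1.00000000 = 10.53000000
K * exp(-rT) = 9.8400 * 0.99302444 = 9.77136052
P = C - S*exp(-qT) + K*exp(-rT)
P = 1.6150 - 10.53000000 + 9.77136052 = 0.8564

Answer: Put price = 0.8564


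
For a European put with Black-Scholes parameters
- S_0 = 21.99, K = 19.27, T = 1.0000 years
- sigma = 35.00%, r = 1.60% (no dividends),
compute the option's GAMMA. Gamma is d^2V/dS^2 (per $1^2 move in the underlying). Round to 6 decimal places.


Answer: Gamma = 0.043348

Derivation:
d1 = 0.5979666347; d2 = 0.2479666347
phi(d1) = 0.3336307017; exp(-qT) = 1.0000000000; exp(-rT) = 0.9841273201
Gamma = exp(-qT) * phi(d1) / (S * sigma * sqrt(T)) = 1.0000000000 * 0.3336307017 / (21.9900 * 0.3500 * 1.0000000000) = 0.043348


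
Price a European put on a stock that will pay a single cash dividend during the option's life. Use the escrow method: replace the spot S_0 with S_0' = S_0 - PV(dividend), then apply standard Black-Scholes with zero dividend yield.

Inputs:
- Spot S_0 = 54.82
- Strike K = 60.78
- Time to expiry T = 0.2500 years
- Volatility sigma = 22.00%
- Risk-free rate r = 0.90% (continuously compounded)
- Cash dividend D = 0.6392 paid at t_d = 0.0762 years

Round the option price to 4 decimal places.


Answer: Price = 6.9631

Derivation:
PV(D) = D * exp(-r * t_d) = 0.6392 * 0.99931444 = 0.63876179
S_0' = S_0 - PV(D) = 54.8200 - 0.63876179 = 54.18123821
d1 = (ln(S_0'/K) + (r + sigma^2/2)*T) / (sigma*sqrt(T)) = -0.96932816
d2 = d1 - sigma*sqrt(T) = -1.07932816
exp(-rT) = 0.99775253
N(-d1) = 0.83380926; N(-d2) = 0.85977927
P = K * exp(-rT) * N(-d2) - S_0' * N(-d1) = 60.7800 * 0.99775253 * 0.85977927 - 54.18123821 * 0.83380926 = 6.9631


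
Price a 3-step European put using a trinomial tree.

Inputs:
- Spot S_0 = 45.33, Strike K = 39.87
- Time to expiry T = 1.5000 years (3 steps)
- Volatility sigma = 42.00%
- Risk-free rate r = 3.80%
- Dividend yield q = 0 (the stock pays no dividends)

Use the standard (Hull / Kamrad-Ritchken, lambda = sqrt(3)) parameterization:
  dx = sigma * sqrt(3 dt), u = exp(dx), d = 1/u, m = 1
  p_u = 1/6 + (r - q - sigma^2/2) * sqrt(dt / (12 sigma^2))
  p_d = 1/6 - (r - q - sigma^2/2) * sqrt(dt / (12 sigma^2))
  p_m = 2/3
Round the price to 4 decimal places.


Answer: Price = V(0,0) = 5.0917

Derivation:
dt = T/N = 0.500000; dx = sigma*sqrt(3*dt) = 0.514393
u = exp(dx) = 1.672623; d = 1/u = 0.597863
p_u = 0.142269, p_m = 0.666667, p_d = 0.191064
Discount per step: exp(-r*dt) = 0.981179
Stock lattice S(k, j) with j the centered position index:
  k=0: S(0,+0) = 45.3300
  k=1: S(1,-1) = 27.1012; S(1,+0) = 45.3300; S(1,+1) = 75.8200
  k=2: S(2,-2) = 16.2028; S(2,-1) = 27.1012; S(2,+0) = 45.3300; S(2,+1) = 75.8200; S(2,+2) = 126.8182
  k=3: S(3,-3) = 9.6871; S(3,-2) = 16.2028; S(3,-1) = 27.1012; S(3,+0) = 45.3300; S(3,+1) = 75.8200; S(3,+2) = 126.8182; S(3,+3) = 212.1190
Terminal payoffs V(N, j) = max(K - S_T, 0):
  V(3,-3) = 30.182944; V(3,-2) = 23.667211; V(3,-1) = 12.768848; V(3,+0) = 0.000000; V(3,+1) = 0.000000; V(3,+2) = 0.000000; V(3,+3) = 0.000000
Backward induction: V(k, j) = exp(-r*dt) * [p_u * V(k+1, j+1) + p_m * V(k+1, j) + p_d * V(k+1, j-1)]
  V(2,-2) = exp(-r*dt) * [p_u*12.768848 + p_m*23.667211 + p_d*30.182944] = 22.921956
  V(2,-1) = exp(-r*dt) * [p_u*0.000000 + p_m*12.768848 + p_d*23.667211] = 12.789208
  V(2,+0) = exp(-r*dt) * [p_u*0.000000 + p_m*0.000000 + p_d*12.768848] = 2.393756
  V(2,+1) = exp(-r*dt) * [p_u*0.000000 + p_m*0.000000 + p_d*0.000000] = 0.000000
  V(2,+2) = exp(-r*dt) * [p_u*0.000000 + p_m*0.000000 + p_d*0.000000] = 0.000000
  V(1,-1) = exp(-r*dt) * [p_u*2.393756 + p_m*12.789208 + p_d*22.921956] = 12.996962
  V(1,+0) = exp(-r*dt) * [p_u*0.000000 + p_m*2.393756 + p_d*12.789208] = 3.963375
  V(1,+1) = exp(-r*dt) * [p_u*0.000000 + p_m*0.000000 + p_d*2.393756] = 0.448754
  V(0,+0) = exp(-r*dt) * [p_u*0.448754 + p_m*3.963375 + p_d*12.996962] = 5.091683


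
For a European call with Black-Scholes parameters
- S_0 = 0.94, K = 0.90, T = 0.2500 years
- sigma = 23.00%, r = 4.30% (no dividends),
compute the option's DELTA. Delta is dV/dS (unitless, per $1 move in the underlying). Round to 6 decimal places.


d1 = 0.5291096690; d2 = 0.4141096690
phi(d1) = 0.3468312064; exp(-qT) = 1.0000000000; exp(-rT) = 0.9893075748
N(d1) = 0.7016353128
Delta = exp(-qT) * N(d1) = 1.0000000000 * 0.7016353128 = 0.701635

Answer: Delta = 0.701635


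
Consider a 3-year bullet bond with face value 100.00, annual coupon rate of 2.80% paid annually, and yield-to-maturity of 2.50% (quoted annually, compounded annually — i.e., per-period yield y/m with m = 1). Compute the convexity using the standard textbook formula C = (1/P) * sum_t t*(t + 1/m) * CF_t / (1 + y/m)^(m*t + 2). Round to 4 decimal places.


Coupon per period c = face * coupon_rate / m = 2.800000
Periods per year m = 1; per-period yield y/m = 0.025000
Number of cashflows N = 3
Cashflows (t years, CF_t, discount factor 1/(1+y/m)^(m*t), PV):
  t = 1.0000: CF_t = 2.800000, DF = 0.975610, PV = 2.731707
  t = 2.0000: CF_t = 2.800000, DF = 0.951814, PV = 2.665080
  t = 3.0000: CF_t = 102.800000, DF = 0.928599, PV = 95.460019
Price P = sum_t PV_t = 100.856807
Convexity numerator sum_t t*(t + 1/m) * CF_t / (1+y/m)^(m*t + 2):
  t = 1.0000: term = 5.200157
  t = 2.0000: term = 15.219971
  t = 3.0000: term = 1090.322649
Convexity = (1/P) * sum = 1110.742777 / 100.856807 = 11.013067

Answer: Convexity = 11.0131


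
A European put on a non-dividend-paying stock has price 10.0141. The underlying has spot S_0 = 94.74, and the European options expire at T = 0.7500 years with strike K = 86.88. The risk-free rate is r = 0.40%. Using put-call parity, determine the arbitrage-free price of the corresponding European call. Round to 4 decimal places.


Answer: Call price = 18.1343

Derivation:
Put-call parity: C - P = S_0 * exp(-qT) - K * exp(-rT).
S_0 * exp(-qT) = 94.7400 * 1.00000000 = 94.74000000
K * exp(-rT) = 86.8800 * 0.99700450 = 86.61975057
C = P + S*exp(-qT) - K*exp(-rT)
C = 10.0141 + 94.74000000 - 86.61975057 = 18.1343


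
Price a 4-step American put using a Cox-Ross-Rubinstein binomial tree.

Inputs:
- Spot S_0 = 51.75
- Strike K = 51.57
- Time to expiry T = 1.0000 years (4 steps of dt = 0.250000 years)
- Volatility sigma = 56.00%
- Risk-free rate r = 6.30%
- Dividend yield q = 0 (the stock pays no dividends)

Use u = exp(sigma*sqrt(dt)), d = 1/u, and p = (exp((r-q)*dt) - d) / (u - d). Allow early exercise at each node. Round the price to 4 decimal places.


dt = T/N = 0.250000
u = exp(sigma*sqrt(dt)) = 1.323130; d = 1/u = 0.755784
p = (exp((r-q)*dt) - d) / (u - d) = 0.458434
Discount per step: exp(-r*dt) = 0.984373
Stock lattice S(k, i) with i counting down-moves:
  k=0: S(0,0) = 51.7500
  k=1: S(1,0) = 68.4720; S(1,1) = 39.1118
  k=2: S(2,0) = 90.5973; S(2,1) = 51.7500; S(2,2) = 29.5601
  k=3: S(3,0) = 119.8720; S(3,1) = 68.4720; S(3,2) = 39.1118; S(3,3) = 22.3410
  k=4: S(4,0) = 158.6062; S(4,1) = 90.5973; S(4,2) = 51.7500; S(4,3) = 29.5601; S(4,4) = 16.8850
Terminal payoffs V(N, i) = max(K - S_T, 0):
  V(4,0) = 0.000000; V(4,1) = 0.000000; V(4,2) = 0.000000; V(4,3) = 22.009931; V(4,4) = 34.685021
Backward induction: V(k, i) = exp(-r*dt) * [p * V(k+1, i) + (1-p) * V(k+1, i+1)]; then take max(V_cont, immediate exercise) for American.
  V(3,0) = exp(-r*dt) * [p*0.000000 + (1-p)*0.000000] = 0.000000; exercise = 0.000000; V(3,0) = max -> 0.000000
  V(3,1) = exp(-r*dt) * [p*0.000000 + (1-p)*0.000000] = 0.000000; exercise = 0.000000; V(3,1) = max -> 0.000000
  V(3,2) = exp(-r*dt) * [p*0.000000 + (1-p)*22.009931] = 11.733555; exercise = 12.458191; V(3,2) = max -> 12.458191
  V(3,3) = exp(-r*dt) * [p*22.009931 + (1-p)*34.685021] = 28.423116; exercise = 29.228980; V(3,3) = max -> 29.228980
  V(2,0) = exp(-r*dt) * [p*0.000000 + (1-p)*0.000000] = 0.000000; exercise = 0.000000; V(2,0) = max -> 0.000000
  V(2,1) = exp(-r*dt) * [p*0.000000 + (1-p)*12.458191] = 6.641496; exercise = 0.000000; V(2,1) = max -> 6.641496
  V(2,2) = exp(-r*dt) * [p*12.458191 + (1-p)*29.228980] = 21.204066; exercise = 22.009931; V(2,2) = max -> 22.009931
  V(1,0) = exp(-r*dt) * [p*0.000000 + (1-p)*6.641496] = 3.540600; exercise = 0.000000; V(1,0) = max -> 3.540600
  V(1,1) = exp(-r*dt) * [p*6.641496 + (1-p)*22.009931] = 14.730668; exercise = 12.458191; V(1,1) = max -> 14.730668
  V(0,0) = exp(-r*dt) * [p*3.540600 + (1-p)*14.730668] = 9.450729; exercise = 0.000000; V(0,0) = max -> 9.450729

Answer: Price = V(0,0) = 9.4507


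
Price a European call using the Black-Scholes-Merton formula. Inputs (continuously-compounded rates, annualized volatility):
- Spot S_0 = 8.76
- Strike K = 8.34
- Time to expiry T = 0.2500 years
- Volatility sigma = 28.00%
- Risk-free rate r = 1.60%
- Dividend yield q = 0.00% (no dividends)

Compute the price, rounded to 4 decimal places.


Answer: Price = 0.7367

Derivation:
d1 = (ln(S/K) + (r - q + 0.5*sigma^2) * T) / (sigma * sqrt(T)) = 0.44951920
d2 = d1 - sigma * sqrt(T) = 0.30951920
exp(-rT) = 0.99600799; exp(-qT) = 1.00000000
C = S_0 * exp(-qT) * N(d1) - K * exp(-rT) * N(d2)
N(d1) = 0.67347142; N(d2) = 0.62153670
C = 8.7600 * 1.00000000 * 0.67347142 - 8.3400 * 0.99600799 * 0.62153670 = 0.7367


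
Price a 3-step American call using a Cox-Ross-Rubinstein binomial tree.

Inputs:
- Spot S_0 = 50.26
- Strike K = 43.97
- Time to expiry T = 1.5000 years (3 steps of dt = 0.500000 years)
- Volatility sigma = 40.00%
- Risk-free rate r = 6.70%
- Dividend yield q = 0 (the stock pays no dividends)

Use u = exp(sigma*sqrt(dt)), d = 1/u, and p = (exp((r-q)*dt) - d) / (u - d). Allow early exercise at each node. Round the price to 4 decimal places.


Answer: Price = V(0,0) = 15.3110

Derivation:
dt = T/N = 0.500000
u = exp(sigma*sqrt(dt)) = 1.326896; d = 1/u = 0.753638
p = (exp((r-q)*dt) - d) / (u - d) = 0.489185
Discount per step: exp(-r*dt) = 0.967055
Stock lattice S(k, i) with i counting down-moves:
  k=0: S(0,0) = 50.2600
  k=1: S(1,0) = 66.6898; S(1,1) = 37.8779
  k=2: S(2,0) = 88.4905; S(2,1) = 50.2600; S(2,2) = 28.5462
  k=3: S(3,0) = 117.4177; S(3,1) = 66.6898; S(3,2) = 37.8779; S(3,3) = 21.5135
Terminal payoffs V(N, i) = max(S_T - K, 0):
  V(3,0) = 73.447701; V(3,1) = 22.719815; V(3,2) = 0.000000; V(3,3) = 0.000000
Backward induction: V(k, i) = exp(-r*dt) * [p * V(k+1, i) + (1-p) * V(k+1, i+1)]; then take max(V_cont, immediate exercise) for American.
  V(2,0) = exp(-r*dt) * [p*73.447701 + (1-p)*22.719815] = 45.969074; exercise = 44.520478; V(2,0) = max -> 45.969074
  V(2,1) = exp(-r*dt) * [p*22.719815 + (1-p)*0.000000] = 10.748029; exercise = 6.290000; V(2,1) = max -> 10.748029
  V(2,2) = exp(-r*dt) * [p*0.000000 + (1-p)*0.000000] = 0.000000; exercise = 0.000000; V(2,2) = max -> 0.000000
  V(1,0) = exp(-r*dt) * [p*45.969074 + (1-p)*10.748029] = 27.055901; exercise = 22.719815; V(1,0) = max -> 27.055901
  V(1,1) = exp(-r*dt) * [p*10.748029 + (1-p)*0.000000] = 5.084554; exercise = 0.000000; V(1,1) = max -> 5.084554
  V(0,0) = exp(-r*dt) * [p*27.055901 + (1-p)*5.084554] = 15.310995; exercise = 6.290000; V(0,0) = max -> 15.310995


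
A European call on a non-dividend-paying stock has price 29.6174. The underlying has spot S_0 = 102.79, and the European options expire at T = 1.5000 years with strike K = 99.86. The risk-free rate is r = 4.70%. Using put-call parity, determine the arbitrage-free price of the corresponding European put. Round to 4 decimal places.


Put-call parity: C - P = S_0 * exp(-qT) - K * exp(-rT).
S_0 * exp(-qT) = 102.7900 * 1.00000000 = 102.79000000
K * exp(-rT) = 99.8600 * 0.93192774 = 93.06230407
P = C - S*exp(-qT) + K*exp(-rT)
P = 29.6174 - 102.79000000 + 93.06230407 = 19.8897

Answer: Put price = 19.8897


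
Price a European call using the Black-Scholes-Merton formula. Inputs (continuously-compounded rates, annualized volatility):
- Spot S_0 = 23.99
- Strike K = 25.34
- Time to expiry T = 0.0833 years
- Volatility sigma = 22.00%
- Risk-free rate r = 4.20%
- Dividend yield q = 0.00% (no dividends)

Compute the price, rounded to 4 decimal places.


d1 = (ln(S/K) + (r - q + 0.5*sigma^2) * T) / (sigma * sqrt(T)) = -0.77536809
d2 = d1 - sigma * sqrt(T) = -0.83886392
exp(-rT) = 0.99650751; exp(-qT) = 1.00000000
C = S_0 * exp(-qT) * N(d1) - K * exp(-rT) * N(d2)
N(d1) = 0.21906109; N(d2) = 0.20077284
C = 23.9900 * 1.00000000 * 0.21906109 - 25.3400 * 0.99650751 * 0.20077284 = 0.1855

Answer: Price = 0.1855


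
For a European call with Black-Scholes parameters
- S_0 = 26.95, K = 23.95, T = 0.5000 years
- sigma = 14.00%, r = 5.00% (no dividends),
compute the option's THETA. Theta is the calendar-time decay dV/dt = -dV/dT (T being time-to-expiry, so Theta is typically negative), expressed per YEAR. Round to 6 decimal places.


Answer: Theta = -1.421341

Derivation:
d1 = 1.4941668686; d2 = 1.3951719192
phi(d1) = 0.1306535849; exp(-qT) = 1.0000000000; exp(-rT) = 0.9753099120
Theta = -S*exp(-qT)*phi(d1)*sigma/(2*sqrt(T)) - r*K*exp(-rT)*N(d2) + q*S*exp(-qT)*N(d1)
N(d1) = 0.9324339951; N(d2) = 0.9185179986; sqrt(T) = 0.7071067812
Term 1 = -26.9500 * 1.0000000000 * 0.1306535849 * 0.1400 / (2 * 0.7071067812) = -0.3485725133
Term 2 = -0.0500 * 23.9500 * 0.9753099120 * 0.9185179986 = -1.0727680508
Term 3 = 0 (no dividend yield, q = 0)
Theta = -0.3485725133 + (-1.0727680508) + (0.0000000000) = -1.421341


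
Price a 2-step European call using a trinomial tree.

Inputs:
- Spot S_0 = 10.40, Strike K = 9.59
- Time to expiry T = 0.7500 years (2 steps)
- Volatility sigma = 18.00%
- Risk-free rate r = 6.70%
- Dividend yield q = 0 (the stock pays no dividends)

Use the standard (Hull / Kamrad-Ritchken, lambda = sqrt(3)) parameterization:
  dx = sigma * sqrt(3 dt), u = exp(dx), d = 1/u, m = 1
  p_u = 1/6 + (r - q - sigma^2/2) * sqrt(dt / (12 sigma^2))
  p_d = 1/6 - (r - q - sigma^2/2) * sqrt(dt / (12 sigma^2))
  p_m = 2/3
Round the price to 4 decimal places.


dt = T/N = 0.375000; dx = sigma*sqrt(3*dt) = 0.190919
u = exp(dx) = 1.210361; d = 1/u = 0.826200
p_u = 0.216557, p_m = 0.666667, p_d = 0.116776
Discount per step: exp(-r*dt) = 0.975188
Stock lattice S(k, j) with j the centered position index:
  k=0: S(0,+0) = 10.4000
  k=1: S(1,-1) = 8.5925; S(1,+0) = 10.4000; S(1,+1) = 12.5878
  k=2: S(2,-2) = 7.0991; S(2,-1) = 8.5925; S(2,+0) = 10.4000; S(2,+1) = 12.5878; S(2,+2) = 15.2357
Terminal payoffs V(N, j) = max(S_T - K, 0):
  V(2,-2) = 0.000000; V(2,-1) = 0.000000; V(2,+0) = 0.810000; V(2,+1) = 2.997757; V(2,+2) = 5.645732
Backward induction: V(k, j) = exp(-r*dt) * [p_u * V(k+1, j+1) + p_m * V(k+1, j) + p_d * V(k+1, j-1)]
  V(1,-1) = exp(-r*dt) * [p_u*0.810000 + p_m*0.000000 + p_d*0.000000] = 0.171059
  V(1,+0) = exp(-r*dt) * [p_u*2.997757 + p_m*0.810000 + p_d*0.000000] = 1.159679
  V(1,+1) = exp(-r*dt) * [p_u*5.645732 + p_m*2.997757 + p_d*0.810000] = 3.233446
  V(0,+0) = exp(-r*dt) * [p_u*3.233446 + p_m*1.159679 + p_d*0.171059] = 1.456268

Answer: Price = V(0,0) = 1.4563


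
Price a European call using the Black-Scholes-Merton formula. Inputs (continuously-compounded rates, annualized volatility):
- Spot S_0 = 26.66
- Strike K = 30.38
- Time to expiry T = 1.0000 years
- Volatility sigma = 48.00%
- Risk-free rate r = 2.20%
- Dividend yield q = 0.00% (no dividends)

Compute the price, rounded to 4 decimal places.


d1 = (ln(S/K) + (r - q + 0.5*sigma^2) * T) / (sigma * sqrt(T)) = 0.01370795
d2 = d1 - sigma * sqrt(T) = -0.46629205
exp(-rT) = 0.97824024; exp(-qT) = 1.00000000
C = S_0 * exp(-qT) * N(d1) - K * exp(-rT) * N(d2)
N(d1) = 0.50546851; N(d2) = 0.32050324
C = 26.6600 * 1.00000000 * 0.50546851 - 30.3800 * 0.97824024 * 0.32050324 = 3.9508

Answer: Price = 3.9508


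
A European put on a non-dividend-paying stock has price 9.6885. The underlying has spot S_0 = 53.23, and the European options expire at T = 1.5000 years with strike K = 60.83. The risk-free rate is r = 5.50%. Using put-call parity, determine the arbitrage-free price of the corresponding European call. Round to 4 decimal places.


Answer: Call price = 6.9055

Derivation:
Put-call parity: C - P = S_0 * exp(-qT) - K * exp(-rT).
S_0 * exp(-qT) = 53.2300 * 1.00000000 = 53.23000000
K * exp(-rT) = 60.8300 * 0.92081144 = 56.01295976
C = P + S*exp(-qT) - K*exp(-rT)
C = 9.6885 + 53.23000000 - 56.01295976 = 6.9055


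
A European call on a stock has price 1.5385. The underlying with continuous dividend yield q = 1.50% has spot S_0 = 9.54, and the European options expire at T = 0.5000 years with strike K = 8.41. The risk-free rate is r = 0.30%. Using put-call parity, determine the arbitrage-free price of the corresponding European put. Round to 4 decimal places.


Answer: Put price = 0.4672

Derivation:
Put-call parity: C - P = S_0 * exp(-qT) - K * exp(-rT).
S_0 * exp(-qT) = 9.5400 * 0.99252805 = 9.46871764
K * exp(-rT) = 8.4100 * 0.99850112 = 8.39739446
P = C - S*exp(-qT) + K*exp(-rT)
P = 1.5385 - 9.46871764 + 8.39739446 = 0.4672


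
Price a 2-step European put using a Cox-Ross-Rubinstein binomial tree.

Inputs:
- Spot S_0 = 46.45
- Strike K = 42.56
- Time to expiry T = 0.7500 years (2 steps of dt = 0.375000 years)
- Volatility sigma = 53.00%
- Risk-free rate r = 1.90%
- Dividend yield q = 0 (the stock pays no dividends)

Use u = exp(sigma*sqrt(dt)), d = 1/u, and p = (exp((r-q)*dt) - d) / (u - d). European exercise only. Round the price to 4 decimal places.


dt = T/N = 0.375000
u = exp(sigma*sqrt(dt)) = 1.383418; d = 1/u = 0.722847
p = (exp((r-q)*dt) - d) / (u - d) = 0.430390
Discount per step: exp(-r*dt) = 0.992900
Stock lattice S(k, i) with i counting down-moves:
  k=0: S(0,0) = 46.4500
  k=1: S(1,0) = 64.2598; S(1,1) = 33.5763
  k=2: S(2,0) = 88.8981; S(2,1) = 46.4500; S(2,2) = 24.2705
Terminal payoffs V(N, i) = max(K - S_T, 0):
  V(2,0) = 0.000000; V(2,1) = 0.000000; V(2,2) = 18.289498
Backward induction: V(k, i) = exp(-r*dt) * [p * V(k+1, i) + (1-p) * V(k+1, i+1)].
  V(1,0) = exp(-r*dt) * [p*0.000000 + (1-p)*0.000000] = 0.000000
  V(1,1) = exp(-r*dt) * [p*0.000000 + (1-p)*18.289498] = 10.343915
  V(0,0) = exp(-r*dt) * [p*0.000000 + (1-p)*10.343915] = 5.850165

Answer: Price = V(0,0) = 5.8502


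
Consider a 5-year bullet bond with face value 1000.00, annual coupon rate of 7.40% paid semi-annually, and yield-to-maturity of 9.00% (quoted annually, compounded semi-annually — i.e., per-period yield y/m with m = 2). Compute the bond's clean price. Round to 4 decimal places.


Answer: Price = 936.6983

Derivation:
Coupon per period c = face * coupon_rate / m = 37.000000
Periods per year m = 2; per-period yield y/m = 0.045000
Number of cashflows N = 10
Cashflows (t years, CF_t, discount factor 1/(1+y/m)^(m*t), PV):
  t = 0.5000: CF_t = 37.000000, DF = 0.956938, PV = 35.406699
  t = 1.0000: CF_t = 37.000000, DF = 0.915730, PV = 33.882008
  t = 1.5000: CF_t = 37.000000, DF = 0.876297, PV = 32.422974
  t = 2.0000: CF_t = 37.000000, DF = 0.838561, PV = 31.026770
  t = 2.5000: CF_t = 37.000000, DF = 0.802451, PV = 29.690689
  t = 3.0000: CF_t = 37.000000, DF = 0.767896, PV = 28.412142
  t = 3.5000: CF_t = 37.000000, DF = 0.734828, PV = 27.188653
  t = 4.0000: CF_t = 37.000000, DF = 0.703185, PV = 26.017850
  t = 4.5000: CF_t = 37.000000, DF = 0.672904, PV = 24.897464
  t = 5.0000: CF_t = 1037.000000, DF = 0.643928, PV = 667.753006
Price P = sum_t PV_t = 936.698255


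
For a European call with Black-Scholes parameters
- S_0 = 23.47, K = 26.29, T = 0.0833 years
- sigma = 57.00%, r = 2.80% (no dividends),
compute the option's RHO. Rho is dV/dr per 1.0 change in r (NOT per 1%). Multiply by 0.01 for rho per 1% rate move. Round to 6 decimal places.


Answer: Rho = 0.490038

Derivation:
d1 = -0.5932770535; d2 = -0.7577889680
phi(d1) = 0.3345639073; exp(-qT) = 1.0000000000; exp(-rT) = 0.9976703179
N(d2) = 0.2242886639
Rho = K*T*exp(-rT)*N(d2) = 26.2900 * 0.0833 * 0.9976703179 * 0.2242886639 = 0.490038


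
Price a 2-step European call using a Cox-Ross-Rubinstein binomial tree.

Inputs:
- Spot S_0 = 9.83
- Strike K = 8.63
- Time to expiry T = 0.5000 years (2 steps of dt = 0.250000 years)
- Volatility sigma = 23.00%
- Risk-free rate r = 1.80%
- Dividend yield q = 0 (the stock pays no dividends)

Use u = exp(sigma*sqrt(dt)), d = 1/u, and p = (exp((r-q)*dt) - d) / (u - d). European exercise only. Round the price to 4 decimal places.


dt = T/N = 0.250000
u = exp(sigma*sqrt(dt)) = 1.121873; d = 1/u = 0.891366
p = (exp((r-q)*dt) - d) / (u - d) = 0.490848
Discount per step: exp(-r*dt) = 0.995510
Stock lattice S(k, i) with i counting down-moves:
  k=0: S(0,0) = 9.8300
  k=1: S(1,0) = 11.0280; S(1,1) = 8.7621
  k=2: S(2,0) = 12.3720; S(2,1) = 9.8300; S(2,2) = 7.8103
Terminal payoffs V(N, i) = max(S_T - K, 0):
  V(2,0) = 3.742038; V(2,1) = 1.200000; V(2,2) = 0.000000
Backward induction: V(k, i) = exp(-r*dt) * [p * V(k+1, i) + (1-p) * V(k+1, i+1)].
  V(1,0) = exp(-r*dt) * [p*3.742038 + (1-p)*1.200000] = 2.436764
  V(1,1) = exp(-r*dt) * [p*1.200000 + (1-p)*0.000000] = 0.586373
  V(0,0) = exp(-r*dt) * [p*2.436764 + (1-p)*0.586373] = 1.487922

Answer: Price = V(0,0) = 1.4879


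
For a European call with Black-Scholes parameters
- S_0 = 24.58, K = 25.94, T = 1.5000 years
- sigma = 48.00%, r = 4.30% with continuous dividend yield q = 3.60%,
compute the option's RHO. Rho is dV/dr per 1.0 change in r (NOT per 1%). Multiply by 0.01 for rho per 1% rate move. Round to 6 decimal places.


d1 = 0.2201936914; d2 = -0.3676838469
phi(d1) = 0.3893871586; exp(-qT) = 0.9474321065; exp(-rT) = 0.9375361143
N(d2) = 0.3565544932
Rho = K*T*exp(-rT)*N(d2) = 25.9400 * 1.5000 * 0.9375361143 * 0.3565544932 = 13.006940

Answer: Rho = 13.006940


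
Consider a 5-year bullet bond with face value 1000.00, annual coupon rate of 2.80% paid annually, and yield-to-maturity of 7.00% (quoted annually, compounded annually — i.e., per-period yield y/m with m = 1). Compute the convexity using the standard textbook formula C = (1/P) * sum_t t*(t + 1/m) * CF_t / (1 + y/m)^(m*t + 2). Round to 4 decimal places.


Coupon per period c = face * coupon_rate / m = 28.000000
Periods per year m = 1; per-period yield y/m = 0.070000
Number of cashflows N = 5
Cashflows (t years, CF_t, discount factor 1/(1+y/m)^(m*t), PV):
  t = 1.0000: CF_t = 28.000000, DF = 0.934579, PV = 26.168224
  t = 2.0000: CF_t = 28.000000, DF = 0.873439, PV = 24.456284
  t = 3.0000: CF_t = 28.000000, DF = 0.816298, PV = 22.856341
  t = 4.0000: CF_t = 28.000000, DF = 0.762895, PV = 21.361066
  t = 5.0000: CF_t = 1028.000000, DF = 0.712986, PV = 732.949793
Price P = sum_t PV_t = 827.791708
Convexity numerator sum_t t*(t + 1/m) * CF_t / (1+y/m)^(m*t + 2):
  t = 1.0000: term = 45.712681
  t = 2.0000: term = 128.166396
  t = 3.0000: term = 239.563356
  t = 4.0000: term = 373.151645
  t = 5.0000: term = 19205.602040
Convexity = (1/P) * sum = 19992.196118 / 827.791708 = 24.151240

Answer: Convexity = 24.1512


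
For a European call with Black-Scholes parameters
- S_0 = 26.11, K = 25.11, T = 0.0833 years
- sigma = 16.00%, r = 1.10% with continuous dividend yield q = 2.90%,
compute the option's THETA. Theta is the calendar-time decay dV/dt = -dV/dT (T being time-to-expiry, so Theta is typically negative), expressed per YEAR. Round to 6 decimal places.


Answer: Theta = -1.643862

Derivation:
d1 = 0.8362942249; d2 = 0.7901154419
phi(d1) = 0.2812159081; exp(-qT) = 0.9975872155; exp(-rT) = 0.9990841197
Theta = -S*exp(-qT)*phi(d1)*sigma/(2*sqrt(T)) - r*K*exp(-rT)*N(d2) + q*S*exp(-qT)*N(d1)
N(d1) = 0.7985052994; N(d2) = 0.7852698238; sqrt(T) = 0.2886173938
Term 1 = -26.1100 * 0.9975872155 * 0.2812159081 * 0.1600 / (2 * 0.2886173938) = -2.0303229212
Term 2 = -0.0110 * 25.1100 * 0.9990841197 * 0.7852698238 = -0.2167007242
Term 3 = 0.0290 * 26.1100 * 0.9975872155 * 0.7985052994 = 0.6031614093
Theta = -2.0303229212 + (-0.2167007242) + (0.6031614093) = -1.643862


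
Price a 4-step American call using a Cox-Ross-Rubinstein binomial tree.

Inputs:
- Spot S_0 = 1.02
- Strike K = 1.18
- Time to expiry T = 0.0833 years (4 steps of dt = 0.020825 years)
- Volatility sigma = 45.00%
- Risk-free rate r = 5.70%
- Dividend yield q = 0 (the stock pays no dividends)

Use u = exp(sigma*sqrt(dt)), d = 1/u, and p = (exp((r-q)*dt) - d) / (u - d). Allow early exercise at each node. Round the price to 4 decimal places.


dt = T/N = 0.020825
u = exp(sigma*sqrt(dt)) = 1.067094; d = 1/u = 0.937125
p = (exp((r-q)*dt) - d) / (u - d) = 0.492910
Discount per step: exp(-r*dt) = 0.998814
Stock lattice S(k, i) with i counting down-moves:
  k=0: S(0,0) = 1.0200
  k=1: S(1,0) = 1.0884; S(1,1) = 0.9559
  k=2: S(2,0) = 1.1615; S(2,1) = 1.0200; S(2,2) = 0.8958
  k=3: S(3,0) = 1.2394; S(3,1) = 1.0884; S(3,2) = 0.9559; S(3,3) = 0.8394
  k=4: S(4,0) = 1.3225; S(4,1) = 1.1615; S(4,2) = 1.0200; S(4,3) = 0.8958; S(4,4) = 0.7867
Terminal payoffs V(N, i) = max(S_T - K, 0):
  V(4,0) = 0.142545; V(4,1) = 0.000000; V(4,2) = 0.000000; V(4,3) = 0.000000; V(4,4) = 0.000000
Backward induction: V(k, i) = exp(-r*dt) * [p * V(k+1, i) + (1-p) * V(k+1, i+1)]; then take max(V_cont, immediate exercise) for American.
  V(3,0) = exp(-r*dt) * [p*0.142545 + (1-p)*0.000000] = 0.070179; exercise = 0.059390; V(3,0) = max -> 0.070179
  V(3,1) = exp(-r*dt) * [p*0.000000 + (1-p)*0.000000] = 0.000000; exercise = 0.000000; V(3,1) = max -> 0.000000
  V(3,2) = exp(-r*dt) * [p*0.000000 + (1-p)*0.000000] = 0.000000; exercise = 0.000000; V(3,2) = max -> 0.000000
  V(3,3) = exp(-r*dt) * [p*0.000000 + (1-p)*0.000000] = 0.000000; exercise = 0.000000; V(3,3) = max -> 0.000000
  V(2,0) = exp(-r*dt) * [p*0.070179 + (1-p)*0.000000] = 0.034551; exercise = 0.000000; V(2,0) = max -> 0.034551
  V(2,1) = exp(-r*dt) * [p*0.000000 + (1-p)*0.000000] = 0.000000; exercise = 0.000000; V(2,1) = max -> 0.000000
  V(2,2) = exp(-r*dt) * [p*0.000000 + (1-p)*0.000000] = 0.000000; exercise = 0.000000; V(2,2) = max -> 0.000000
  V(1,0) = exp(-r*dt) * [p*0.034551 + (1-p)*0.000000] = 0.017010; exercise = 0.000000; V(1,0) = max -> 0.017010
  V(1,1) = exp(-r*dt) * [p*0.000000 + (1-p)*0.000000] = 0.000000; exercise = 0.000000; V(1,1) = max -> 0.000000
  V(0,0) = exp(-r*dt) * [p*0.017010 + (1-p)*0.000000] = 0.008375; exercise = 0.000000; V(0,0) = max -> 0.008375

Answer: Price = V(0,0) = 0.0084


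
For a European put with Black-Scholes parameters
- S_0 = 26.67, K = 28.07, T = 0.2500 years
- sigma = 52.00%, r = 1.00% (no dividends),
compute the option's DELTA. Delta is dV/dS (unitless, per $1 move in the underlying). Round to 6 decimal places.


Answer: Delta = -0.522792

Derivation:
d1 = -0.0571617392; d2 = -0.3171617392
phi(d1) = 0.3982910477; exp(-qT) = 1.0000000000; exp(-rT) = 0.9975031224
N(-d1) = 0.5227918220
Delta = -exp(-qT) * N(-d1) = -1.0000000000 * 0.5227918220 = -0.522792


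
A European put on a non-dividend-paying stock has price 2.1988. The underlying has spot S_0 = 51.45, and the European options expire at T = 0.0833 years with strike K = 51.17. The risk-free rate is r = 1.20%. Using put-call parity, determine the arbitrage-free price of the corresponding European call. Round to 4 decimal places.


Answer: Call price = 2.5299

Derivation:
Put-call parity: C - P = S_0 * exp(-qT) - K * exp(-rT).
S_0 * exp(-qT) = 51.4500 * 1.00000000 = 51.45000000
K * exp(-rT) = 51.1700 * 0.99900090 = 51.11887602
C = P + S*exp(-qT) - K*exp(-rT)
C = 2.1988 + 51.45000000 - 51.11887602 = 2.5299


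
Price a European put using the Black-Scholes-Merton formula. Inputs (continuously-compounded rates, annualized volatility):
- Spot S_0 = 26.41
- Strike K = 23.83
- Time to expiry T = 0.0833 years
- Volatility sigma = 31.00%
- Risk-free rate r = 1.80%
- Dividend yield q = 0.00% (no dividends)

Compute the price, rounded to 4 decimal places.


d1 = (ln(S/K) + (r - q + 0.5*sigma^2) * T) / (sigma * sqrt(T)) = 1.21043607
d2 = d1 - sigma * sqrt(T) = 1.12096468
exp(-rT) = 0.99850172; exp(-qT) = 1.00000000
P = K * exp(-rT) * N(-d2) - S_0 * exp(-qT) * N(-d1)
N(-d1) = 0.11305580; N(-d2) = 0.13115145
P = 23.8300 * 0.99850172 * 0.13115145 - 26.4100 * 1.00000000 * 0.11305580 = 0.1349

Answer: Price = 0.1349


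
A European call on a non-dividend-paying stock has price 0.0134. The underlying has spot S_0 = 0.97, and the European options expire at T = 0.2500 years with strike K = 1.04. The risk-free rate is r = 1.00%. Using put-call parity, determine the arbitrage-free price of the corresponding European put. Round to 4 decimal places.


Put-call parity: C - P = S_0 * exp(-qT) - K * exp(-rT).
S_0 * exp(-qT) = 0.9700 * 1.00000000 = 0.97000000
K * exp(-rT) = 1.0400 * 0.99750312 = 1.03740325
P = C - S*exp(-qT) + K*exp(-rT)
P = 0.0134 - 0.97000000 + 1.03740325 = 0.0808

Answer: Put price = 0.0808


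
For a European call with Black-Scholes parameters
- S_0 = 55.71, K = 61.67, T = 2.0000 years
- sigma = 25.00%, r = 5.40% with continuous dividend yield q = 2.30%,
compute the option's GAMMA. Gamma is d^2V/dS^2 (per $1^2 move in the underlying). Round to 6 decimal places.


Answer: Gamma = 0.019304

Derivation:
d1 = 0.0646637131; d2 = -0.2888896775
phi(d1) = 0.3981090839; exp(-qT) = 0.9550419622; exp(-rT) = 0.8976275964
Gamma = exp(-qT) * phi(d1) / (S * sigma * sqrt(T)) = 0.9550419622 * 0.3981090839 / (55.7100 * 0.2500 * 1.4142135624) = 0.019304


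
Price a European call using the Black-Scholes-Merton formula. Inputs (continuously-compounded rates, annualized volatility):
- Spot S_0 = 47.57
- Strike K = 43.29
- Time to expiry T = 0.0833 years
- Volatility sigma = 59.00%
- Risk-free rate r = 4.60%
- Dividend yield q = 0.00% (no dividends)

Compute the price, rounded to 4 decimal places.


Answer: Price = 5.7950

Derivation:
d1 = (ln(S/K) + (r - q + 0.5*sigma^2) * T) / (sigma * sqrt(T)) = 0.66131075
d2 = d1 - sigma * sqrt(T) = 0.49102649
exp(-rT) = 0.99617553; exp(-qT) = 1.00000000
C = S_0 * exp(-qT) * N(d1) - K * exp(-rT) * N(d2)
N(d1) = 0.74579348; N(d2) = 0.68829614
C = 47.5700 * 1.00000000 * 0.74579348 - 43.2900 * 0.99617553 * 0.68829614 = 5.7950


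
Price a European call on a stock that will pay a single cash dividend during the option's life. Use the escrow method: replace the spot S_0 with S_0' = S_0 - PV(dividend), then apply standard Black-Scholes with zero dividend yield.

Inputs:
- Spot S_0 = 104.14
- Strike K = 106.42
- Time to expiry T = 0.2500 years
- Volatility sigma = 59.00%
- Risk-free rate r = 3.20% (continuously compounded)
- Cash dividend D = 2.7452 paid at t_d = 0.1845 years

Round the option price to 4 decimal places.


Answer: Price = 10.1669

Derivation:
PV(D) = D * exp(-r * t_d) = 2.7452 * 0.99411339 = 2.72904009
S_0' = S_0 - PV(D) = 104.1400 - 2.72904009 = 101.41095991
d1 = (ln(S_0'/K) + (r + sigma^2/2)*T) / (sigma*sqrt(T)) = 0.01118692
d2 = d1 - sigma*sqrt(T) = -0.28381308
exp(-rT) = 0.99203191
N(d1) = 0.50446284; N(d2) = 0.38827682
C = S_0' * N(d1) - K * exp(-rT) * N(d2) = 101.41095991 * 0.50446284 - 106.4200 * 0.99203191 * 0.38827682 = 10.1669


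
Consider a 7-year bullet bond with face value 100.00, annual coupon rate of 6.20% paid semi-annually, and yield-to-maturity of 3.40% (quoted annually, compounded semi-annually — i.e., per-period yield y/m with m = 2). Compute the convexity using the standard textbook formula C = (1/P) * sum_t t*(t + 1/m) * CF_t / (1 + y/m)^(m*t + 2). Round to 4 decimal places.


Answer: Convexity = 40.1480

Derivation:
Coupon per period c = face * coupon_rate / m = 3.100000
Periods per year m = 2; per-period yield y/m = 0.017000
Number of cashflows N = 14
Cashflows (t years, CF_t, discount factor 1/(1+y/m)^(m*t), PV):
  t = 0.5000: CF_t = 3.100000, DF = 0.983284, PV = 3.048181
  t = 1.0000: CF_t = 3.100000, DF = 0.966848, PV = 2.997228
  t = 1.5000: CF_t = 3.100000, DF = 0.950686, PV = 2.947127
  t = 2.0000: CF_t = 3.100000, DF = 0.934795, PV = 2.897863
  t = 2.5000: CF_t = 3.100000, DF = 0.919169, PV = 2.849423
  t = 3.0000: CF_t = 3.100000, DF = 0.903804, PV = 2.801793
  t = 3.5000: CF_t = 3.100000, DF = 0.888696, PV = 2.754958
  t = 4.0000: CF_t = 3.100000, DF = 0.873841, PV = 2.708907
  t = 4.5000: CF_t = 3.100000, DF = 0.859234, PV = 2.663625
  t = 5.0000: CF_t = 3.100000, DF = 0.844871, PV = 2.619101
  t = 5.5000: CF_t = 3.100000, DF = 0.830748, PV = 2.575320
  t = 6.0000: CF_t = 3.100000, DF = 0.816862, PV = 2.532271
  t = 6.5000: CF_t = 3.100000, DF = 0.803207, PV = 2.489942
  t = 7.0000: CF_t = 103.100000, DF = 0.789781, PV = 81.426417
Price P = sum_t PV_t = 117.312156
Convexity numerator sum_t t*(t + 1/m) * CF_t / (1+y/m)^(m*t + 2):
  t = 0.5000: term = 1.473563
  t = 1.0000: term = 4.346795
  t = 1.5000: term = 8.548269
  t = 2.0000: term = 14.008963
  t = 2.5000: term = 20.662187
  t = 3.0000: term = 28.443522
  t = 3.5000: term = 37.290753
  t = 4.0000: term = 47.143809
  t = 4.5000: term = 57.944701
  t = 5.0000: term = 69.637465
  t = 5.5000: term = 82.168100
  t = 6.0000: term = 95.484518
  t = 6.5000: term = 109.536484
  t = 7.0000: term = 4133.164799
Convexity = (1/P) * sum = 4709.853928 / 117.312156 = 40.148047


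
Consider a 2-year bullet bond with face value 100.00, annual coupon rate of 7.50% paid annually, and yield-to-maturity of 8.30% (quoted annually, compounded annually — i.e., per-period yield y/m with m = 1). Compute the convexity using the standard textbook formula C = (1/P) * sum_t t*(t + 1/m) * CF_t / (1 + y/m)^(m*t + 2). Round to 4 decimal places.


Answer: Convexity = 4.8760

Derivation:
Coupon per period c = face * coupon_rate / m = 7.500000
Periods per year m = 1; per-period yield y/m = 0.083000
Number of cashflows N = 2
Cashflows (t years, CF_t, discount factor 1/(1+y/m)^(m*t), PV):
  t = 1.0000: CF_t = 7.500000, DF = 0.923361, PV = 6.925208
  t = 2.0000: CF_t = 107.500000, DF = 0.852596, PV = 91.654027
Price P = sum_t PV_t = 98.579235
Convexity numerator sum_t t*(t + 1/m) * CF_t / (1+y/m)^(m*t + 2):
  t = 1.0000: term = 11.808803
  t = 2.0000: term = 468.862920
Convexity = (1/P) * sum = 480.671724 / 98.579235 = 4.875994


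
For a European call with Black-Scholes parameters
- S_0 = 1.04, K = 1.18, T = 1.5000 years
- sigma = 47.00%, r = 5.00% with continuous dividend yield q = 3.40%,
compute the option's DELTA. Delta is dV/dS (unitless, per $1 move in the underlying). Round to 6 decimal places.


Answer: Delta = 0.516798

Derivation:
d1 = 0.1101076470; d2 = -0.4655224426
phi(d1) = 0.3965312683; exp(-qT) = 0.9502786705; exp(-rT) = 0.9277434863
N(d1) = 0.5438379982
Delta = exp(-qT) * N(d1) = 0.9502786705 * 0.5438379982 = 0.516798


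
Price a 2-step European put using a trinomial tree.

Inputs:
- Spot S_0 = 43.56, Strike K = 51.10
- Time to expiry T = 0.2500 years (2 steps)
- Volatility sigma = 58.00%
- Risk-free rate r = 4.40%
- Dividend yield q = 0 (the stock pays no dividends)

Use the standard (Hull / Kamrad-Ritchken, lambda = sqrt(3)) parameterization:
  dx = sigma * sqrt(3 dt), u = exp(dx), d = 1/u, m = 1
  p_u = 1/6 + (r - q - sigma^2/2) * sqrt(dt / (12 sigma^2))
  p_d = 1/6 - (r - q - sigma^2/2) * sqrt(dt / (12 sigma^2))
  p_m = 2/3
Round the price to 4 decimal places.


dt = T/N = 0.125000; dx = sigma*sqrt(3*dt) = 0.355176
u = exp(dx) = 1.426432; d = 1/u = 0.701050
p_u = 0.144811, p_m = 0.666667, p_d = 0.188522
Discount per step: exp(-r*dt) = 0.994515
Stock lattice S(k, j) with j the centered position index:
  k=0: S(0,+0) = 43.5600
  k=1: S(1,-1) = 30.5377; S(1,+0) = 43.5600; S(1,+1) = 62.1354
  k=2: S(2,-2) = 21.4085; S(2,-1) = 30.5377; S(2,+0) = 43.5600; S(2,+1) = 62.1354; S(2,+2) = 88.6319
Terminal payoffs V(N, j) = max(K - S_T, 0):
  V(2,-2) = 29.691516; V(2,-1) = 20.562260; V(2,+0) = 7.540000; V(2,+1) = 0.000000; V(2,+2) = 0.000000
Backward induction: V(k, j) = exp(-r*dt) * [p_u * V(k+1, j+1) + p_m * V(k+1, j) + p_d * V(k+1, j-1)]
  V(1,-1) = exp(-r*dt) * [p_u*7.540000 + p_m*20.562260 + p_d*29.691516] = 20.285677
  V(1,+0) = exp(-r*dt) * [p_u*0.000000 + p_m*7.540000 + p_d*20.562260] = 8.854273
  V(1,+1) = exp(-r*dt) * [p_u*0.000000 + p_m*0.000000 + p_d*7.540000] = 1.413660
  V(0,+0) = exp(-r*dt) * [p_u*1.413660 + p_m*8.854273 + p_d*20.285677] = 9.877384

Answer: Price = V(0,0) = 9.8774


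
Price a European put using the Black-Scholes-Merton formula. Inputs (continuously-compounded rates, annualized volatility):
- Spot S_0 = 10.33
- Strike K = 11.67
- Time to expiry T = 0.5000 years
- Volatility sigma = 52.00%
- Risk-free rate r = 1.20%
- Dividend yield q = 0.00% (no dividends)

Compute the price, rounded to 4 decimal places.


d1 = (ln(S/K) + (r - q + 0.5*sigma^2) * T) / (sigma * sqrt(T)) = -0.13154678
d2 = d1 - sigma * sqrt(T) = -0.49924231
exp(-rT) = 0.99401796; exp(-qT) = 1.00000000
P = K * exp(-rT) * N(-d2) - S_0 * exp(-qT) * N(-d1)
N(-d1) = 0.55232861; N(-d2) = 0.69119565
P = 11.6700 * 0.99401796 * 0.69119565 - 10.3300 * 1.00000000 * 0.55232861 = 2.3124

Answer: Price = 2.3124


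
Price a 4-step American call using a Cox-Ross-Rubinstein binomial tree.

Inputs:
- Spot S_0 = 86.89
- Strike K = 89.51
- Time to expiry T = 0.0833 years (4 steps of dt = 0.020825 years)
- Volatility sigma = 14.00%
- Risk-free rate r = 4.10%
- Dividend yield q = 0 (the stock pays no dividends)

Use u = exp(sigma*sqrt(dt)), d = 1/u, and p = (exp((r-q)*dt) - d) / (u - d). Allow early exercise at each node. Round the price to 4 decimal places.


Answer: Price = V(0,0) = 0.5871

Derivation:
dt = T/N = 0.020825
u = exp(sigma*sqrt(dt)) = 1.020409; d = 1/u = 0.979999
p = (exp((r-q)*dt) - d) / (u - d) = 0.516088
Discount per step: exp(-r*dt) = 0.999147
Stock lattice S(k, i) with i counting down-moves:
  k=0: S(0,0) = 86.8900
  k=1: S(1,0) = 88.6633; S(1,1) = 85.1522
  k=2: S(2,0) = 90.4728; S(2,1) = 86.8900; S(2,2) = 83.4491
  k=3: S(3,0) = 92.3192; S(3,1) = 88.6633; S(3,2) = 85.1522; S(3,3) = 81.7800
  k=4: S(4,0) = 94.2034; S(4,1) = 90.4728; S(4,2) = 86.8900; S(4,3) = 83.4491; S(4,4) = 80.1444
Terminal payoffs V(N, i) = max(S_T - K, 0):
  V(4,0) = 4.693357; V(4,1) = 0.962812; V(4,2) = 0.000000; V(4,3) = 0.000000; V(4,4) = 0.000000
Backward induction: V(k, i) = exp(-r*dt) * [p * V(k+1, i) + (1-p) * V(k+1, i+1)]; then take max(V_cont, immediate exercise) for American.
  V(3,0) = exp(-r*dt) * [p*4.693357 + (1-p)*0.962812] = 2.885636; exercise = 2.809243; V(3,0) = max -> 2.885636
  V(3,1) = exp(-r*dt) * [p*0.962812 + (1-p)*0.000000] = 0.496472; exercise = 0.000000; V(3,1) = max -> 0.496472
  V(3,2) = exp(-r*dt) * [p*0.000000 + (1-p)*0.000000] = 0.000000; exercise = 0.000000; V(3,2) = max -> 0.000000
  V(3,3) = exp(-r*dt) * [p*0.000000 + (1-p)*0.000000] = 0.000000; exercise = 0.000000; V(3,3) = max -> 0.000000
  V(2,0) = exp(-r*dt) * [p*2.885636 + (1-p)*0.496472] = 1.728014; exercise = 0.962812; V(2,0) = max -> 1.728014
  V(2,1) = exp(-r*dt) * [p*0.496472 + (1-p)*0.000000] = 0.256004; exercise = 0.000000; V(2,1) = max -> 0.256004
  V(2,2) = exp(-r*dt) * [p*0.000000 + (1-p)*0.000000] = 0.000000; exercise = 0.000000; V(2,2) = max -> 0.000000
  V(1,0) = exp(-r*dt) * [p*1.728014 + (1-p)*0.256004] = 1.014824; exercise = 0.000000; V(1,0) = max -> 1.014824
  V(1,1) = exp(-r*dt) * [p*0.256004 + (1-p)*0.000000] = 0.132008; exercise = 0.000000; V(1,1) = max -> 0.132008
  V(0,0) = exp(-r*dt) * [p*1.014824 + (1-p)*0.132008] = 0.587117; exercise = 0.000000; V(0,0) = max -> 0.587117
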